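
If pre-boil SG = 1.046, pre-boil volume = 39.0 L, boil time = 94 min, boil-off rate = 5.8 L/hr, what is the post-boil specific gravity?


V_post = V_pre − rate·(t/60);  SG_post = 1 + (SG_pre−1)·V_pre/V_post
V_post = 39.0 − 5.8·(94/60) = 29.9133
SG_post = 1 + (1.046 − 1)·39.0/29.9133

1.0600


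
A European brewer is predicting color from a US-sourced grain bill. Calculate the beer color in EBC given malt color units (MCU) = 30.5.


SRM = 1.4922·MCU^0.6859;  EBC = SRM·1.97
SRM = 1.4922·30.5^0.6859 = 15.5564
EBC = 15.5564·1.97

30.6461 EBC


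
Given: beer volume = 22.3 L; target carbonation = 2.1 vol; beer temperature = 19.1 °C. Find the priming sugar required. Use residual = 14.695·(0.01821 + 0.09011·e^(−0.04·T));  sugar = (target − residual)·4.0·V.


residual = 14.695·(0.01821 + 0.09011·e^(−0.04·19.1)) = 0.8844
sugar = (2.1 − 0.8844)·4.0·22.3

108.4322 g


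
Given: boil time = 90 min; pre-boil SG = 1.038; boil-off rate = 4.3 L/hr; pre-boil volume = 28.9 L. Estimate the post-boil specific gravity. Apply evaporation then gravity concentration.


V_post = V_pre − rate·(t/60);  SG_post = 1 + (SG_pre−1)·V_pre/V_post
V_post = 28.9 − 4.3·(90/60) = 22.4500
SG_post = 1 + (1.038 − 1)·28.9/22.4500

1.0489


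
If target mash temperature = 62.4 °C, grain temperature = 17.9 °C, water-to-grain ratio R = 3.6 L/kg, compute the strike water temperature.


T_strike = (0.41/R)·(T_mash − T_grain) + T_mash
T_strike = (0.41/3.6)·(62.4 − 17.9) + 62.4

67.4681 °C


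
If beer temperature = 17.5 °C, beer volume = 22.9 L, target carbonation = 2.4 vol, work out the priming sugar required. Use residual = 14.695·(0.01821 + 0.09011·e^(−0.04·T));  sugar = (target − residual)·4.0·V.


residual = 14.695·(0.01821 + 0.09011·e^(−0.04·17.5)) = 0.9252
sugar = (2.4 − 0.9252)·4.0·22.9

135.0956 g


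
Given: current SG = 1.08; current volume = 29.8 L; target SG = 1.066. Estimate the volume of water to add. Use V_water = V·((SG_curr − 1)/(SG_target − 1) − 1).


V_water = 29.8·((1.08 − 1)/(1.066 − 1) − 1)

6.3212 L


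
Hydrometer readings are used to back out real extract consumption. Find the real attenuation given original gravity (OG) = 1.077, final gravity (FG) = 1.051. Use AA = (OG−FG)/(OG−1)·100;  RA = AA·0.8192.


AA = (1.077 − 1.051)/(1.077 − 1)·100 = 33.7662
RA = 33.7662·0.8192

27.6613 %


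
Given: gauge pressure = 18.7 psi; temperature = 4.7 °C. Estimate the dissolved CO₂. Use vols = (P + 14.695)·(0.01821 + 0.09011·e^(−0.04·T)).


vols = (18.7 + 14.695)·(0.01821 + 0.09011·e^(−0.04·4.7))

3.1016 volumes


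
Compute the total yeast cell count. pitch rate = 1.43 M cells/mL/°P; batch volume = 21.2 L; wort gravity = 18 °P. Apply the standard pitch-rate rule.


cells (billions) = rate · V_L · °P
cells = 1.43 · 21.2 · 18

545.6880 billion cells


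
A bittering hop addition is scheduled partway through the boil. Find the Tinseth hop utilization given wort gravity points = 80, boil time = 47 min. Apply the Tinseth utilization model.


U = 1.65·0.000125^(GP/1000) · (1 − e^(−0.04·t))/4.15
bigness = 1.65·0.000125^(80/1000) = 0.8040
boil_factor = (1 − e^(−0.04·47))/4.15 = 0.2042
U = 0.8040 · 0.2042

0.1642


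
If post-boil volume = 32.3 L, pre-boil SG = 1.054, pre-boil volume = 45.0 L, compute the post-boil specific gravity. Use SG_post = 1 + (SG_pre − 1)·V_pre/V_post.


pts_pre = (1.054 − 1)·1000 = 54.0000
pts_post = 54.0000·45.0/32.3 = 75.2322
SG_post = 1 + 75.2322/1000

1.0752


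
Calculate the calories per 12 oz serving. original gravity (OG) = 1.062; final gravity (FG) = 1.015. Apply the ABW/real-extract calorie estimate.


ABW = (OG−FG)·131.25·0.79/FG;  °P = 259 − 259/SG (for OG→OE and FG→AE);  RE = 0.1808·OE + 0.8192·AE;  Cal = (6.9·ABW + 4·(RE−0.1))·FG·3.55
ABW = (1.062 − 1.015)·131.25·0.79/1.015 = 4.8013
OE = 259 − 259/1.062 = 15.1205 °P
AE = 259 − 259/1.015 = 3.8276 °P
RE = 0.1808·15.1205 + 0.8192·3.8276 = 5.8693 °P
Cal = (6.9·4.8013 + 4·(5.8693−0.1))·1.015·3.55

202.5254 kcal


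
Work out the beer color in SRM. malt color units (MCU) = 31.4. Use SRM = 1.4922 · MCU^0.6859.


SRM = 1.4922 · 31.4^0.6859

15.8698 SRM


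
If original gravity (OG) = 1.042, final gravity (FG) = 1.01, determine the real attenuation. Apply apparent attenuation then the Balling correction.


AA = (OG−FG)/(OG−1)·100;  RA = AA·0.8192
AA = (1.042 − 1.01)/(1.042 − 1)·100 = 76.1905
RA = 76.1905·0.8192

62.4152 %


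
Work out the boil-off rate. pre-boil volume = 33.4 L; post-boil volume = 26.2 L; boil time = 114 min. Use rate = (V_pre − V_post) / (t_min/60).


rate = (33.4 − 26.2) / (114/60)

3.7895 L/hr


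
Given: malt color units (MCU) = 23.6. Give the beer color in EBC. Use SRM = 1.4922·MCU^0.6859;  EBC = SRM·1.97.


SRM = 1.4922·23.6^0.6859 = 13.0469
EBC = 13.0469·1.97

25.7024 EBC


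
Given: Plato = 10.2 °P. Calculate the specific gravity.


SG = 259/(259 − P)
SG = 259/(259 − 10.2)

1.0410


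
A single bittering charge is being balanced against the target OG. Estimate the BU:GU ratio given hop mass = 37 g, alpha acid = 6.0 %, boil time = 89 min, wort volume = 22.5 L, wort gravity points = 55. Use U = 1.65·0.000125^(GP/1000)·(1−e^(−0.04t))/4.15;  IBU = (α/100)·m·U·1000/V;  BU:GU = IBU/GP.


U = 1.65·0.000125^(55/1000)·(1−e^(−0.04·89))/4.15 = 0.2356
IBU = (6.0/100)·37·0.2356·1000/22.5 = 23.2491
BU:GU = 23.2491/55

0.4227


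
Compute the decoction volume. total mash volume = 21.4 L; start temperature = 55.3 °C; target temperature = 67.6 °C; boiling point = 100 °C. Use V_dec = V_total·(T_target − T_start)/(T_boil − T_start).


V_dec = 21.4·(67.6 − 55.3)/(100 − 55.3)

5.8886 L


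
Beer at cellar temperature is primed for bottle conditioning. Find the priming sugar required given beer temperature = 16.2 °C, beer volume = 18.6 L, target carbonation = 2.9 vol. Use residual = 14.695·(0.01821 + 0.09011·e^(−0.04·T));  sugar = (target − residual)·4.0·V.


residual = 14.695·(0.01821 + 0.09011·e^(−0.04·16.2)) = 0.9603
sugar = (2.9 − 0.9603)·4.0·18.6

144.3170 g


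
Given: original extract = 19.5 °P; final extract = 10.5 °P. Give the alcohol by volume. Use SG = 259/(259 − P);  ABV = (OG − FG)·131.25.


OG = 259/(259 − 19.5) = 1.0814
FG = 259/(259 − 10.5) = 1.0423
ABV = (1.0814 − 1.0423)·131.25

5.1406 % ABV


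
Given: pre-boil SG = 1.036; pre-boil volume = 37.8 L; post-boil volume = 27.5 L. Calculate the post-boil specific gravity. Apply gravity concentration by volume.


SG_post = 1 + (SG_pre − 1)·V_pre/V_post
pts_pre = (1.036 − 1)·1000 = 36.0000
pts_post = 36.0000·37.8/27.5 = 49.4836
SG_post = 1 + 49.4836/1000

1.0495


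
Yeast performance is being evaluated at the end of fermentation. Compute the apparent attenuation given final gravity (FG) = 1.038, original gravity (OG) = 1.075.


AA = (OG − FG)/(OG − 1) · 100
AA = (1.075 − 1.038)/(1.075 − 1) · 100

49.3333 %


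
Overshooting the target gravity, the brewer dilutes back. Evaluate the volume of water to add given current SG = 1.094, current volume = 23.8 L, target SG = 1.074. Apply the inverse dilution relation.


V_water = V·((SG_curr − 1)/(SG_target − 1) − 1)
V_water = 23.8·((1.094 − 1)/(1.074 − 1) − 1)

6.4324 L


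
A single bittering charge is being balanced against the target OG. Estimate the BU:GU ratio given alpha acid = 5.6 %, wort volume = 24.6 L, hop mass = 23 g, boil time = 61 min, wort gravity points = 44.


U = 1.65·0.000125^(GP/1000)·(1−e^(−0.04t))/4.15;  IBU = (α/100)·m·U·1000/V;  BU:GU = IBU/GP
U = 1.65·0.000125^(44/1000)·(1−e^(−0.04·61))/4.15 = 0.2444
IBU = (5.6/100)·23·0.2444·1000/24.6 = 12.7960
BU:GU = 12.7960/44

0.2908


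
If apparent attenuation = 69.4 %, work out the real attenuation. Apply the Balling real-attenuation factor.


RA = AA · 0.8192
RA = 69.4 · 0.8192

56.8525 %


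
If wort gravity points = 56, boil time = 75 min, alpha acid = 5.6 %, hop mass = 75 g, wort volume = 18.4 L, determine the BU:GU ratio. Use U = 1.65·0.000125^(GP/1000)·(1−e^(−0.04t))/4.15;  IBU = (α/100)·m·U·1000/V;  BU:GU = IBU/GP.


U = 1.65·0.000125^(56/1000)·(1−e^(−0.04·75))/4.15 = 0.2284
IBU = (5.6/100)·75·0.2284·1000/18.4 = 52.1333
BU:GU = 52.1333/56

0.9310


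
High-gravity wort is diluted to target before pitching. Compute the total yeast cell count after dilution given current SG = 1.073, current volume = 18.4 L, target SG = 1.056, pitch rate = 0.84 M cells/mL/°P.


V_w = V·((SG_c−1)/(SG_t−1)−1);  °P = 259 − 259/SG_t;  cells = rate·(V+V_w)·°P
V_w = 18.4·((1.073−1)/(1.056−1)−1) = 5.5857
V_final = 18.4 + 5.5857 = 23.9857
°P = 259 − 259/1.056 = 13.7348
cells = 0.84·23.9857·13.7348

276.7297 billion cells


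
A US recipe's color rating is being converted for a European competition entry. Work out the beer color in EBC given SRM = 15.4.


EBC = SRM · 1.97
EBC = 15.4 · 1.97

30.3380 EBC


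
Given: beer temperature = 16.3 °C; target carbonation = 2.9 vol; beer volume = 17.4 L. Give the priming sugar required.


residual = 14.695·(0.01821 + 0.09011·e^(−0.04·T));  sugar = (target − residual)·4.0·V
residual = 14.695·(0.01821 + 0.09011·e^(−0.04·16.3)) = 0.9575
sugar = (2.9 − 0.9575)·4.0·17.4

135.1987 g


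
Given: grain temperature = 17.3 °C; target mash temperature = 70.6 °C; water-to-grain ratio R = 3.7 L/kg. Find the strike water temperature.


T_strike = (0.41/R)·(T_mash − T_grain) + T_mash
T_strike = (0.41/3.7)·(70.6 − 17.3) + 70.6

76.5062 °C


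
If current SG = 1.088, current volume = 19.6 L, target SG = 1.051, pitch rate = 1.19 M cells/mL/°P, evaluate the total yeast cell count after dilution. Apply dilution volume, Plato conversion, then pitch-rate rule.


V_w = V·((SG_c−1)/(SG_t−1)−1);  °P = 259 − 259/SG_t;  cells = rate·(V+V_w)·°P
V_w = 19.6·((1.088−1)/(1.051−1)−1) = 14.2196
V_final = 19.6 + 14.2196 = 33.8196
°P = 259 − 259/1.051 = 12.5680
cells = 1.19·33.8196·12.5680

505.8046 billion cells


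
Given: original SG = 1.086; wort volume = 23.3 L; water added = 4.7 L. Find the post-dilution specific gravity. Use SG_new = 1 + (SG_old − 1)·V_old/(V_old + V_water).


pts = (1.086 − 1)·1000·23.3/(23.3 + 4.7) = 71.5643
SG_new = 1 + 71.5643/1000

1.0716


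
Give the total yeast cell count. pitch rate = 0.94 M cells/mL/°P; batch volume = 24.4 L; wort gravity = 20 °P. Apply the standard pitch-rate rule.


cells (billions) = rate · V_L · °P
cells = 0.94 · 24.4 · 20

458.7200 billion cells


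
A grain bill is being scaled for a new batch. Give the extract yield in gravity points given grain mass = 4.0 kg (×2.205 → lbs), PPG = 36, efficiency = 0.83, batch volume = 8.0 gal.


points = lbs × PPG × eff / vol
lbs = 4.0 × 2.205 = 8.8200
points = 8.8200 × 36 × 0.83 / 8.0

32.9427 points


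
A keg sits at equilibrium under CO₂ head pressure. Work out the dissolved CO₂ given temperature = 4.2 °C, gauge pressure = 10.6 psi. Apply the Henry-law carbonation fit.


vols = (P + 14.695)·(0.01821 + 0.09011·e^(−0.04·T))
vols = (10.6 + 14.695)·(0.01821 + 0.09011·e^(−0.04·4.2))

2.3875 volumes


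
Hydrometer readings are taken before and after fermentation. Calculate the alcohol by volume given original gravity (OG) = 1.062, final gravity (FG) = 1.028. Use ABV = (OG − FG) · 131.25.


ABV = (1.062 − 1.028) · 131.25

4.4625 % ABV


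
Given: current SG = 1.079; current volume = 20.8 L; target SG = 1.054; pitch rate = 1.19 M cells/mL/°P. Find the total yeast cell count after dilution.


V_w = V·((SG_c−1)/(SG_t−1)−1);  °P = 259 − 259/SG_t;  cells = rate·(V+V_w)·°P
V_w = 20.8·((1.079−1)/(1.054−1)−1) = 9.6296
V_final = 20.8 + 9.6296 = 30.4296
°P = 259 − 259/1.054 = 13.2694
cells = 1.19·30.4296·13.2694

480.5035 billion cells


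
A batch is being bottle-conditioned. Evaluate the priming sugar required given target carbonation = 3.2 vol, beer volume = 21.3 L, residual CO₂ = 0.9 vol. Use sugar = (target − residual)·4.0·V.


sugar = (3.2 − 0.9)·4.0·21.3

195.9600 g


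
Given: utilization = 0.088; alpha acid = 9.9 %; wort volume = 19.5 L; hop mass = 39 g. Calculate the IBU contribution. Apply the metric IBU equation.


IBU = (α/100)·mass·U·1000 / V
IBU = (9.9/100)·39·0.088·1000 / 19.5

17.4240 IBU


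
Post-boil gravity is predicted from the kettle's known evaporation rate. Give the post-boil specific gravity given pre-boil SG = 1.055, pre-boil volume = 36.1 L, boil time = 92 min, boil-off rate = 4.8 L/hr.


V_post = V_pre − rate·(t/60);  SG_post = 1 + (SG_pre−1)·V_pre/V_post
V_post = 36.1 − 4.8·(92/60) = 28.7400
SG_post = 1 + (1.055 − 1)·36.1/28.7400

1.0691


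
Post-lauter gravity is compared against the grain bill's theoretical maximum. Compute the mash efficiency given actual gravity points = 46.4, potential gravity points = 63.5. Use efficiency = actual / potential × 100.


efficiency = 46.4 / 63.5 × 100

73.0709 %


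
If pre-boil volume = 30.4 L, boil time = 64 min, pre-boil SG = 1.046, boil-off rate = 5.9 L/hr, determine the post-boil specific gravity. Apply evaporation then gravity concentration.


V_post = V_pre − rate·(t/60);  SG_post = 1 + (SG_pre−1)·V_pre/V_post
V_post = 30.4 − 5.9·(64/60) = 24.1067
SG_post = 1 + (1.046 − 1)·30.4/24.1067

1.0580


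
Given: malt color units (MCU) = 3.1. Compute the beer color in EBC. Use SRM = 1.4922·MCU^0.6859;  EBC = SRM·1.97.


SRM = 1.4922·3.1^0.6859 = 3.2423
EBC = 3.2423·1.97

6.3873 EBC


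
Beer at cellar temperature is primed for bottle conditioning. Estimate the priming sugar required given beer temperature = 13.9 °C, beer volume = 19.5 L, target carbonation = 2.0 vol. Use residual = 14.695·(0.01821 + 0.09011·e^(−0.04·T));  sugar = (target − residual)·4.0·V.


residual = 14.695·(0.01821 + 0.09011·e^(−0.04·13.9)) = 1.0270
sugar = (2.0 − 1.0270)·4.0·19.5

75.8937 g


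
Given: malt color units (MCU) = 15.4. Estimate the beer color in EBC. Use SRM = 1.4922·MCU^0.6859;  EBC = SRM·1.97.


SRM = 1.4922·15.4^0.6859 = 9.7353
EBC = 9.7353·1.97

19.1785 EBC


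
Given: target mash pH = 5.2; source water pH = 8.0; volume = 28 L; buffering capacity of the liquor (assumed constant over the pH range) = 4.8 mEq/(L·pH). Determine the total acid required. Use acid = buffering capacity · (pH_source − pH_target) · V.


acid = 4.8 · (8.0 − 5.2) · 28

376.3200 mEq


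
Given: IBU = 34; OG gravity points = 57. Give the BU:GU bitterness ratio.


BU:GU = IBU / OG_points
BU:GU = 34 / 57

0.5965


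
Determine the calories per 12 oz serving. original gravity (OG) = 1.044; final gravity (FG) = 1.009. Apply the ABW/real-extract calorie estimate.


ABW = (OG−FG)·131.25·0.79/FG;  °P = 259 − 259/SG (for OG→OE and FG→AE);  RE = 0.1808·OE + 0.8192·AE;  Cal = (6.9·ABW + 4·(RE−0.1))·FG·3.55
ABW = (1.044 − 1.009)·131.25·0.79/1.009 = 3.5967
OE = 259 − 259/1.044 = 10.9157 °P
AE = 259 − 259/1.009 = 2.3102 °P
RE = 0.1808·10.9157 + 0.8192·2.3102 = 3.8661 °P
Cal = (6.9·3.5967 + 4·(3.8661−0.1))·1.009·3.55

142.8536 kcal


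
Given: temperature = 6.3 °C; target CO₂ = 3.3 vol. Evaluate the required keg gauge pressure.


psi = vols/(0.01821 + 0.09011·e^(−0.04·T)) − 14.695
psi = 3.3/(0.01821 + 0.09011·e^(−0.04·6.3)) − 14.695

22.6998 psi


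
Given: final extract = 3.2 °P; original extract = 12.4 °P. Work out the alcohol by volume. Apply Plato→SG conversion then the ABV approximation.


SG = 259/(259 − P);  ABV = (OG − FG)·131.25
OG = 259/(259 − 12.4) = 1.0503
FG = 259/(259 − 3.2) = 1.0125
ABV = (1.0503 − 1.0125)·131.25

4.9578 % ABV


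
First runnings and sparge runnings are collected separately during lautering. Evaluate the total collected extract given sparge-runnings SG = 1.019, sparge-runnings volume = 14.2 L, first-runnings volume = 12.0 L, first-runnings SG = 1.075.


total = Σ (SG_i − 1)·1000·V_i
first = (1.075 − 1)·1000·12.0 = 900.0000
sparge = (1.019 − 1)·1000·14.2 = 269.8000
total = 900.0000 + 269.8000

1169.8000 gravity·L


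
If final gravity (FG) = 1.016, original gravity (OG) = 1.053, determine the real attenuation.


AA = (OG−FG)/(OG−1)·100;  RA = AA·0.8192
AA = (1.053 − 1.016)/(1.053 − 1)·100 = 69.8113
RA = 69.8113·0.8192

57.1894 %


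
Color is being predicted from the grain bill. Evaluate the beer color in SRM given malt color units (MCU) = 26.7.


SRM = 1.4922 · MCU^0.6859
SRM = 1.4922 · 26.7^0.6859

14.1994 SRM


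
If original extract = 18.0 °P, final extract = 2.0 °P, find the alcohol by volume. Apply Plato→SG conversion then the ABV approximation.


SG = 259/(259 − P);  ABV = (OG − FG)·131.25
OG = 259/(259 − 18.0) = 1.0747
FG = 259/(259 − 2.0) = 1.0078
ABV = (1.0747 − 1.0078)·131.25

8.7815 % ABV


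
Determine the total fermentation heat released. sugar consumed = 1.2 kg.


Q = m_sugar · 590 kJ/kg
Q = 1.2 · 590

708.0000 kJ


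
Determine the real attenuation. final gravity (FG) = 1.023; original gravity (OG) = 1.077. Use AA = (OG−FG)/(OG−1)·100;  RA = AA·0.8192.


AA = (1.077 − 1.023)/(1.077 − 1)·100 = 70.1299
RA = 70.1299·0.8192

57.4504 %


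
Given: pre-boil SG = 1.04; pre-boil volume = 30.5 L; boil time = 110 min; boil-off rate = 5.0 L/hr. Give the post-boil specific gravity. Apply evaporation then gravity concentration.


V_post = V_pre − rate·(t/60);  SG_post = 1 + (SG_pre−1)·V_pre/V_post
V_post = 30.5 − 5.0·(110/60) = 21.3333
SG_post = 1 + (1.04 − 1)·30.5/21.3333

1.0572


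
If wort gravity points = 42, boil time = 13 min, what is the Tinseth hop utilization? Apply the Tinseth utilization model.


U = 1.65·0.000125^(GP/1000) · (1 − e^(−0.04·t))/4.15
bigness = 1.65·0.000125^(42/1000) = 1.1312
boil_factor = (1 − e^(−0.04·13))/4.15 = 0.0977
U = 1.1312 · 0.0977

0.1105


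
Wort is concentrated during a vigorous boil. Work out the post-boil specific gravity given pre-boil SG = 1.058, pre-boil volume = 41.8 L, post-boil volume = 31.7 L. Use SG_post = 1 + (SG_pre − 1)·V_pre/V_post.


pts_pre = (1.058 − 1)·1000 = 58.0000
pts_post = 58.0000·41.8/31.7 = 76.4795
SG_post = 1 + 76.4795/1000

1.0765


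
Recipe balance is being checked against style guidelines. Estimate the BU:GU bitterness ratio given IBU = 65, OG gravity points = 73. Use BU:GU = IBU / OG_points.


BU:GU = 65 / 73

0.8904


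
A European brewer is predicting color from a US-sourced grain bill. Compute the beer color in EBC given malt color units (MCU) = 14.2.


SRM = 1.4922·MCU^0.6859;  EBC = SRM·1.97
SRM = 1.4922·14.2^0.6859 = 9.2083
EBC = 9.2083·1.97

18.1404 EBC


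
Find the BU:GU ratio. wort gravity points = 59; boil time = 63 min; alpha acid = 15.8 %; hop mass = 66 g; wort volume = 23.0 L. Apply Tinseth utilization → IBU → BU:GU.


U = 1.65·0.000125^(GP/1000)·(1−e^(−0.04t))/4.15;  IBU = (α/100)·m·U·1000/V;  BU:GU = IBU/GP
U = 1.65·0.000125^(59/1000)·(1−e^(−0.04·63))/4.15 = 0.2151
IBU = (15.8/100)·66·0.2151·1000/23.0 = 97.5433
BU:GU = 97.5433/59

1.6533


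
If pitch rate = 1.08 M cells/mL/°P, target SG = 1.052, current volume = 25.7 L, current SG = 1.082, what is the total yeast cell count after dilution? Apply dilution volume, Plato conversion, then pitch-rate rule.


V_w = V·((SG_c−1)/(SG_t−1)−1);  °P = 259 − 259/SG_t;  cells = rate·(V+V_w)·°P
V_w = 25.7·((1.082−1)/(1.052−1)−1) = 14.8269
V_final = 25.7 + 14.8269 = 40.5269
°P = 259 − 259/1.052 = 12.8023
cells = 1.08·40.5269·12.8023

560.3440 billion cells


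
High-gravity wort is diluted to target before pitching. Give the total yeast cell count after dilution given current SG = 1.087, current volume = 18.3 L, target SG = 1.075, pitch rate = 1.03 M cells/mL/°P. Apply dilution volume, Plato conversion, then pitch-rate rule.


V_w = V·((SG_c−1)/(SG_t−1)−1);  °P = 259 − 259/SG_t;  cells = rate·(V+V_w)·°P
V_w = 18.3·((1.087−1)/(1.075−1)−1) = 2.9280
V_final = 18.3 + 2.9280 = 21.2280
°P = 259 − 259/1.075 = 18.0698
cells = 1.03·21.2280·18.0698

395.0926 billion cells


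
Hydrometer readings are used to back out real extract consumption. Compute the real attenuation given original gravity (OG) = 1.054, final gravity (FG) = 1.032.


AA = (OG−FG)/(OG−1)·100;  RA = AA·0.8192
AA = (1.054 − 1.032)/(1.054 − 1)·100 = 40.7407
RA = 40.7407·0.8192

33.3748 %


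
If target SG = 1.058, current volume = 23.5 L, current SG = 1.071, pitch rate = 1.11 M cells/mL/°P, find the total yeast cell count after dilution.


V_w = V·((SG_c−1)/(SG_t−1)−1);  °P = 259 − 259/SG_t;  cells = rate·(V+V_w)·°P
V_w = 23.5·((1.071−1)/(1.058−1)−1) = 5.2672
V_final = 23.5 + 5.2672 = 28.7672
°P = 259 − 259/1.058 = 14.1985
cells = 1.11·28.7672·14.1985

453.3810 billion cells


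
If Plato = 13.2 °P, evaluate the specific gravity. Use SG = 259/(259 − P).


SG = 259/(259 − 13.2)

1.0537


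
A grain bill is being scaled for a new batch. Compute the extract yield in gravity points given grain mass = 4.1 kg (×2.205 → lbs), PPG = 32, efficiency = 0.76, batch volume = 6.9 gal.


points = lbs × PPG × eff / vol
lbs = 4.1 × 2.205 = 9.0405
points = 9.0405 × 32 × 0.76 / 6.9

31.8645 points


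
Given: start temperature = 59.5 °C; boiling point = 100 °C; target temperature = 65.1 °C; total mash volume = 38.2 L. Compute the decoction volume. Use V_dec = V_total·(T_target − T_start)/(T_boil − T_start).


V_dec = 38.2·(65.1 − 59.5)/(100 − 59.5)

5.2820 L


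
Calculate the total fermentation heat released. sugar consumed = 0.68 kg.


Q = m_sugar · 590 kJ/kg
Q = 0.68 · 590

401.2000 kJ


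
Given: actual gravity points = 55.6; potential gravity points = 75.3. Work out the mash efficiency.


efficiency = actual / potential × 100
efficiency = 55.6 / 75.3 × 100

73.8380 %


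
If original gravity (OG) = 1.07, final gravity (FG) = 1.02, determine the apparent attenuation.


AA = (OG − FG)/(OG − 1) · 100
AA = (1.07 − 1.02)/(1.07 − 1) · 100

71.4286 %


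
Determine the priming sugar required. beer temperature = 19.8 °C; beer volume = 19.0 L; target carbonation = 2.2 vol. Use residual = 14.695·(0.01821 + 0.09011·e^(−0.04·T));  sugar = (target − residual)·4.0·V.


residual = 14.695·(0.01821 + 0.09011·e^(−0.04·19.8)) = 0.8674
sugar = (2.2 − 0.8674)·4.0·19.0

101.2805 g


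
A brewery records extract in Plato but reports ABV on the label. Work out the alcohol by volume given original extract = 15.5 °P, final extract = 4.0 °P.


SG = 259/(259 − P);  ABV = (OG − FG)·131.25
OG = 259/(259 − 15.5) = 1.0637
FG = 259/(259 − 4.0) = 1.0157
ABV = (1.0637 − 1.0157)·131.25

6.2959 % ABV


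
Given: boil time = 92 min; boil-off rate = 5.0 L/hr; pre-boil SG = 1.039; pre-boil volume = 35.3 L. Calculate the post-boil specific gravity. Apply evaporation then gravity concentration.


V_post = V_pre − rate·(t/60);  SG_post = 1 + (SG_pre−1)·V_pre/V_post
V_post = 35.3 − 5.0·(92/60) = 27.6333
SG_post = 1 + (1.039 − 1)·35.3/27.6333

1.0498


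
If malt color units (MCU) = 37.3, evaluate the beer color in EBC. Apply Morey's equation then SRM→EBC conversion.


SRM = 1.4922·MCU^0.6859;  EBC = SRM·1.97
SRM = 1.4922·37.3^0.6859 = 17.8592
EBC = 17.8592·1.97

35.1826 EBC


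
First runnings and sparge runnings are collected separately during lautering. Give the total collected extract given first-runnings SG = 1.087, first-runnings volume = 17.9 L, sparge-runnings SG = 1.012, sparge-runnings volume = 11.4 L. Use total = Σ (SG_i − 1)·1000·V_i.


first = (1.087 − 1)·1000·17.9 = 1557.3000
sparge = (1.012 − 1)·1000·11.4 = 136.8000
total = 1557.3000 + 136.8000

1694.1000 gravity·L


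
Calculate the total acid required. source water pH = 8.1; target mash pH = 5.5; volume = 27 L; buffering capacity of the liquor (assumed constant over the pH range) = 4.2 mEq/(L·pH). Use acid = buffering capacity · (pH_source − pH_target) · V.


acid = 4.2 · (8.1 − 5.5) · 27

294.8400 mEq


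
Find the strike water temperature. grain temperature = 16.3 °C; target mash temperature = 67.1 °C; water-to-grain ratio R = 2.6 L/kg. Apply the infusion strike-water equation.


T_strike = (0.41/R)·(T_mash − T_grain) + T_mash
T_strike = (0.41/2.6)·(67.1 − 16.3) + 67.1

75.1108 °C


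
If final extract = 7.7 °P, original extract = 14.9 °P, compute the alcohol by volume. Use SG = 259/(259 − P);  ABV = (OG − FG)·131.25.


OG = 259/(259 − 14.9) = 1.0610
FG = 259/(259 − 7.7) = 1.0306
ABV = (1.0610 − 1.0306)·131.25

3.9900 % ABV


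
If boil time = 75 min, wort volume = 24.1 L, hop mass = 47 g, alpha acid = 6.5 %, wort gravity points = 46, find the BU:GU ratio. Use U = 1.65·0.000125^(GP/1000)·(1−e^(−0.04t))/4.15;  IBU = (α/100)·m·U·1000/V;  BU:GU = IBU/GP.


U = 1.65·0.000125^(46/1000)·(1−e^(−0.04·75))/4.15 = 0.2499
IBU = (6.5/100)·47·0.2499·1000/24.1 = 31.6744
BU:GU = 31.6744/46

0.6886


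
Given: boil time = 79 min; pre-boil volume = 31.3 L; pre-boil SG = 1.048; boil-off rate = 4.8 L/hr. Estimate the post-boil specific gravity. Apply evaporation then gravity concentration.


V_post = V_pre − rate·(t/60);  SG_post = 1 + (SG_pre−1)·V_pre/V_post
V_post = 31.3 − 4.8·(79/60) = 24.9800
SG_post = 1 + (1.048 − 1)·31.3/24.9800

1.0601


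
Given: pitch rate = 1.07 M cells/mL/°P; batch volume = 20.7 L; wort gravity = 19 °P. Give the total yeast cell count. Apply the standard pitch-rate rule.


cells (billions) = rate · V_L · °P
cells = 1.07 · 20.7 · 19

420.8310 billion cells


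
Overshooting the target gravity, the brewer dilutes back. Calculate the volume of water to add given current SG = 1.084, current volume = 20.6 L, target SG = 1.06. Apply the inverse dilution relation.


V_water = V·((SG_curr − 1)/(SG_target − 1) − 1)
V_water = 20.6·((1.084 − 1)/(1.06 − 1) − 1)

8.2400 L


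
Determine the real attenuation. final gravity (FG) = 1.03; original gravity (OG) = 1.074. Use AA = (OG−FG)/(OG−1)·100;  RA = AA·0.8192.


AA = (1.074 − 1.03)/(1.074 − 1)·100 = 59.4595
RA = 59.4595·0.8192

48.7092 %


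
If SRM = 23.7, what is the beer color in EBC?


EBC = SRM · 1.97
EBC = 23.7 · 1.97

46.6890 EBC


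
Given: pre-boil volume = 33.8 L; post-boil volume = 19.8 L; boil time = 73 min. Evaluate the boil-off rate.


rate = (V_pre − V_post) / (t_min/60)
rate = (33.8 − 19.8) / (73/60)

11.5068 L/hr


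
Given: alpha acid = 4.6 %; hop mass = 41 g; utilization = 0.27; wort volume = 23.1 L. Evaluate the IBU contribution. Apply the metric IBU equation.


IBU = (α/100)·mass·U·1000 / V
IBU = (4.6/100)·41·0.27·1000 / 23.1

22.0442 IBU


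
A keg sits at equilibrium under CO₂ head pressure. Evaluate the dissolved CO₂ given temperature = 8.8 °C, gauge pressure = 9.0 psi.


vols = (P + 14.695)·(0.01821 + 0.09011·e^(−0.04·T))
vols = (9.0 + 14.695)·(0.01821 + 0.09011·e^(−0.04·8.8))

1.9331 volumes


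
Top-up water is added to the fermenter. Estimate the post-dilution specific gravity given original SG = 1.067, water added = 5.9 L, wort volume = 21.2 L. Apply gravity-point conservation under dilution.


SG_new = 1 + (SG_old − 1)·V_old/(V_old + V_water)
pts = (1.067 − 1)·1000·21.2/(21.2 + 5.9) = 52.4133
SG_new = 1 + 52.4133/1000

1.0524


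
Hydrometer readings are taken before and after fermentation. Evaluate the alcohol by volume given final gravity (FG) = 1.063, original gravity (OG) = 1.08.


ABV = (OG − FG) · 131.25
ABV = (1.08 − 1.063) · 131.25

2.2313 % ABV


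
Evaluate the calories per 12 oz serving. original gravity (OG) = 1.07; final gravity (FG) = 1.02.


ABW = (OG−FG)·131.25·0.79/FG;  °P = 259 − 259/SG (for OG→OE and FG→AE);  RE = 0.1808·OE + 0.8192·AE;  Cal = (6.9·ABW + 4·(RE−0.1))·FG·3.55
ABW = (1.07 − 1.02)·131.25·0.79/1.02 = 5.0827
OE = 259 − 259/1.07 = 16.9439 °P
AE = 259 − 259/1.02 = 5.0784 °P
RE = 0.1808·16.9439 + 0.8192·5.0784 = 7.2237 °P
Cal = (6.9·5.0827 + 4·(7.2237−0.1))·1.02·3.55

230.1711 kcal


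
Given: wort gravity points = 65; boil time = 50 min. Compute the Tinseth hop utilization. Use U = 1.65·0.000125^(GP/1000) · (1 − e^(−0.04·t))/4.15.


bigness = 1.65·0.000125^(65/1000) = 0.9200
boil_factor = (1 − e^(−0.04·50))/4.15 = 0.2084
U = 0.9200 · 0.2084

0.1917


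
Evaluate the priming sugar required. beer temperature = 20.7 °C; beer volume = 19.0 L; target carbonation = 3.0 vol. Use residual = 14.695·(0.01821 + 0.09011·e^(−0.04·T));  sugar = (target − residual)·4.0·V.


residual = 14.695·(0.01821 + 0.09011·e^(−0.04·20.7)) = 0.8462
sugar = (3.0 − 0.8462)·4.0·19.0

163.6923 g


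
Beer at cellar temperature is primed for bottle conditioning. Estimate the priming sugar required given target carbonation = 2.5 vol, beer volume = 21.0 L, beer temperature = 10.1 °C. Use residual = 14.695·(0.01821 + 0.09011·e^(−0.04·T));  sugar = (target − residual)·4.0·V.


residual = 14.695·(0.01821 + 0.09011·e^(−0.04·10.1)) = 1.1517
sugar = (2.5 − 1.1517)·4.0·21.0

113.2599 g


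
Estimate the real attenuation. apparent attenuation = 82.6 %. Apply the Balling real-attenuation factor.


RA = AA · 0.8192
RA = 82.6 · 0.8192

67.6659 %


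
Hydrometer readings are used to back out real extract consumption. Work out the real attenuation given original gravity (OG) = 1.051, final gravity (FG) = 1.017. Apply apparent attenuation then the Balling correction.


AA = (OG−FG)/(OG−1)·100;  RA = AA·0.8192
AA = (1.051 − 1.017)/(1.051 − 1)·100 = 66.6667
RA = 66.6667·0.8192

54.6133 %


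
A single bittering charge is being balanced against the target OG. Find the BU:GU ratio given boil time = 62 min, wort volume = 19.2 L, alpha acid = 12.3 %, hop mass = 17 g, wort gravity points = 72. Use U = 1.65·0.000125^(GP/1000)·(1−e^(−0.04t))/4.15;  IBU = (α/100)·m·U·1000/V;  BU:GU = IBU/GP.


U = 1.65·0.000125^(72/1000)·(1−e^(−0.04·62))/4.15 = 0.1907
IBU = (12.3/100)·17·0.1907·1000/19.2 = 20.7722
BU:GU = 20.7722/72

0.2885


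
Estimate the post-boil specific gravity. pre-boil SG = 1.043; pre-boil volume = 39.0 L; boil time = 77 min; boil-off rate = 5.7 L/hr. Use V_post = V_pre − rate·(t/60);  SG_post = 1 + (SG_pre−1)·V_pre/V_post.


V_post = 39.0 − 5.7·(77/60) = 31.6850
SG_post = 1 + (1.043 − 1)·39.0/31.6850

1.0529


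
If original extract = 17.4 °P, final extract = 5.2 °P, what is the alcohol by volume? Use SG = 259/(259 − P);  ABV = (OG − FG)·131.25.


OG = 259/(259 − 17.4) = 1.0720
FG = 259/(259 − 5.2) = 1.0205
ABV = (1.0720 − 1.0205)·131.25

6.7635 % ABV


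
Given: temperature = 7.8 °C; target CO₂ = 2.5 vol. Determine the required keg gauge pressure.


psi = vols/(0.01821 + 0.09011·e^(−0.04·T)) − 14.695
psi = 2.5/(0.01821 + 0.09011·e^(−0.04·7.8)) − 14.695

15.0072 psi


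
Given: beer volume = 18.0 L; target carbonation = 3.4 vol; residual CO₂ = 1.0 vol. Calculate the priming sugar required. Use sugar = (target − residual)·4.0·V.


sugar = (3.4 − 1.0)·4.0·18.0

172.8000 g


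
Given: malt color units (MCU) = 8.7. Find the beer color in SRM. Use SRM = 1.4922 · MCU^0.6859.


SRM = 1.4922 · 8.7^0.6859

6.5803 SRM


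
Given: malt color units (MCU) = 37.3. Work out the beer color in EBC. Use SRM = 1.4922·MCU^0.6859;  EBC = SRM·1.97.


SRM = 1.4922·37.3^0.6859 = 17.8592
EBC = 17.8592·1.97

35.1826 EBC


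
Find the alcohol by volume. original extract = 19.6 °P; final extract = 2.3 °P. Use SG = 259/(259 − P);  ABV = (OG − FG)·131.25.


OG = 259/(259 − 19.6) = 1.0819
FG = 259/(259 − 2.3) = 1.0090
ABV = (1.0819 − 1.0090)·131.25

9.5696 % ABV


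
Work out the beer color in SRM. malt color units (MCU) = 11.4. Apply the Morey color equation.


SRM = 1.4922 · MCU^0.6859
SRM = 1.4922 · 11.4^0.6859

7.9206 SRM


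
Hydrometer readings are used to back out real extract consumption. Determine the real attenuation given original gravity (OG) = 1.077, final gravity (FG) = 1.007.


AA = (OG−FG)/(OG−1)·100;  RA = AA·0.8192
AA = (1.077 − 1.007)/(1.077 − 1)·100 = 90.9091
RA = 90.9091·0.8192

74.4727 %


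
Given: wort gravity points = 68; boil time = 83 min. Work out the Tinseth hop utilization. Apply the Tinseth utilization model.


U = 1.65·0.000125^(GP/1000) · (1 − e^(−0.04·t))/4.15
bigness = 1.65·0.000125^(68/1000) = 0.8955
boil_factor = (1 − e^(−0.04·83))/4.15 = 0.2323
U = 0.8955 · 0.2323

0.2080


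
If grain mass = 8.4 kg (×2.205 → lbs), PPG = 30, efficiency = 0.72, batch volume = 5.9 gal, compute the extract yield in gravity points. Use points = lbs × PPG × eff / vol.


lbs = 8.4 × 2.205 = 18.5220
points = 18.5220 × 30 × 0.72 / 5.9

67.8094 points


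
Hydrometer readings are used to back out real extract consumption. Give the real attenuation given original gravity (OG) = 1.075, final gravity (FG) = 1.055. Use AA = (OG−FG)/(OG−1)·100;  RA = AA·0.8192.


AA = (1.075 − 1.055)/(1.075 − 1)·100 = 26.6667
RA = 26.6667·0.8192

21.8453 %


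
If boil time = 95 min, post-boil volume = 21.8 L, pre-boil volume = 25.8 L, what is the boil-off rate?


rate = (V_pre − V_post) / (t_min/60)
rate = (25.8 − 21.8) / (95/60)

2.5263 L/hr


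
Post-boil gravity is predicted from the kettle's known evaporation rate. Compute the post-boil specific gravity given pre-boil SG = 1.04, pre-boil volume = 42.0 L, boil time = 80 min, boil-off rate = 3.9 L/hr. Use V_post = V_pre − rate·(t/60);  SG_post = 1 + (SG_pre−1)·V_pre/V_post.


V_post = 42.0 − 3.9·(80/60) = 36.8000
SG_post = 1 + (1.04 − 1)·42.0/36.8000

1.0457


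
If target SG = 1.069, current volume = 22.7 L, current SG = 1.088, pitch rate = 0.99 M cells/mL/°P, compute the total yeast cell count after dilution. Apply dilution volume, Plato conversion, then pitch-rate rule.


V_w = V·((SG_c−1)/(SG_t−1)−1);  °P = 259 − 259/SG_t;  cells = rate·(V+V_w)·°P
V_w = 22.7·((1.088−1)/(1.069−1)−1) = 6.2507
V_final = 22.7 + 6.2507 = 28.9507
°P = 259 − 259/1.069 = 16.7175
cells = 0.99·28.9507·16.7175

479.1437 billion cells


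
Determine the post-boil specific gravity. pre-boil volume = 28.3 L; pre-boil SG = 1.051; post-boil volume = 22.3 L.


SG_post = 1 + (SG_pre − 1)·V_pre/V_post
pts_pre = (1.051 − 1)·1000 = 51.0000
pts_post = 51.0000·28.3/22.3 = 64.7220
SG_post = 1 + 64.7220/1000

1.0647


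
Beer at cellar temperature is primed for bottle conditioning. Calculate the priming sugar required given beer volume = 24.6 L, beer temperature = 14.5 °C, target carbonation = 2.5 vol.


residual = 14.695·(0.01821 + 0.09011·e^(−0.04·T));  sugar = (target − residual)·4.0·V
residual = 14.695·(0.01821 + 0.09011·e^(−0.04·14.5)) = 1.0090
sugar = (2.5 − 1.0090)·4.0·24.6

146.7149 g


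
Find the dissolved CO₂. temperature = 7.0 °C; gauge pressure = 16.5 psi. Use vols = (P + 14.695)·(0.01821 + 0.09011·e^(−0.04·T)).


vols = (16.5 + 14.695)·(0.01821 + 0.09011·e^(−0.04·7.0))

2.6926 volumes


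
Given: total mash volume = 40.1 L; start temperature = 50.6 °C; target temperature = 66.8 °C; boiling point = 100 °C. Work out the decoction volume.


V_dec = V_total·(T_target − T_start)/(T_boil − T_start)
V_dec = 40.1·(66.8 − 50.6)/(100 − 50.6)

13.1502 L


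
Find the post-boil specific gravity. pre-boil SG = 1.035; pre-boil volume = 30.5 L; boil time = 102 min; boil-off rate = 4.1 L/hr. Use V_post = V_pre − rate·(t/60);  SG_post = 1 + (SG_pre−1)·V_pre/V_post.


V_post = 30.5 − 4.1·(102/60) = 23.5300
SG_post = 1 + (1.035 − 1)·30.5/23.5300

1.0454


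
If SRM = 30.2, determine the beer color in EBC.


EBC = SRM · 1.97
EBC = 30.2 · 1.97

59.4940 EBC


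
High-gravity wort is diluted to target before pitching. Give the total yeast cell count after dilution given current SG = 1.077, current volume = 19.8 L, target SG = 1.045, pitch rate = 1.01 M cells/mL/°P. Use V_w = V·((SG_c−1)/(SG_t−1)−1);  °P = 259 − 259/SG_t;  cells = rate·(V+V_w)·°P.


V_w = 19.8·((1.077−1)/(1.045−1)−1) = 14.0800
V_final = 19.8 + 14.0800 = 33.8800
°P = 259 − 259/1.045 = 11.1531
cells = 1.01·33.8800·11.1531

381.6460 billion cells


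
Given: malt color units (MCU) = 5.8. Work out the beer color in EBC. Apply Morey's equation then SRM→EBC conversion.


SRM = 1.4922·MCU^0.6859;  EBC = SRM·1.97
SRM = 1.4922·5.8^0.6859 = 4.9827
EBC = 4.9827·1.97

9.8159 EBC


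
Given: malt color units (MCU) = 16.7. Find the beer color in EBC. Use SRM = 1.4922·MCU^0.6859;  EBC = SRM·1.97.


SRM = 1.4922·16.7^0.6859 = 10.2917
EBC = 10.2917·1.97

20.2747 EBC


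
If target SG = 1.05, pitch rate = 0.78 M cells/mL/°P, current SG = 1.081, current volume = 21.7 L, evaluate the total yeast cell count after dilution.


V_w = V·((SG_c−1)/(SG_t−1)−1);  °P = 259 − 259/SG_t;  cells = rate·(V+V_w)·°P
V_w = 21.7·((1.081−1)/(1.05−1)−1) = 13.4540
V_final = 21.7 + 13.4540 = 35.1540
°P = 259 − 259/1.05 = 12.3333
cells = 0.78·35.1540·12.3333

338.1815 billion cells


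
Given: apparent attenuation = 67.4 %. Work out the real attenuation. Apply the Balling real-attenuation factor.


RA = AA · 0.8192
RA = 67.4 · 0.8192

55.2141 %


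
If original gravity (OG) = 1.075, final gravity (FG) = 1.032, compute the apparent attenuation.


AA = (OG − FG)/(OG − 1) · 100
AA = (1.075 − 1.032)/(1.075 − 1) · 100

57.3333 %


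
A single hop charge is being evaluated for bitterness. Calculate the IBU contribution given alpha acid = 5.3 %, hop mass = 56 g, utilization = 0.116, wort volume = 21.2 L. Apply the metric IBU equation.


IBU = (α/100)·mass·U·1000 / V
IBU = (5.3/100)·56·0.116·1000 / 21.2

16.2400 IBU


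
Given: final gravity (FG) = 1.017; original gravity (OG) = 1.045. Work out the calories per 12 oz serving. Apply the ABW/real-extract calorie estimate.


ABW = (OG−FG)·131.25·0.79/FG;  °P = 259 − 259/SG (for OG→OE and FG→AE);  RE = 0.1808·OE + 0.8192·AE;  Cal = (6.9·ABW + 4·(RE−0.1))·FG·3.55
ABW = (1.045 − 1.017)·131.25·0.79/1.017 = 2.8547
OE = 259 − 259/1.045 = 11.1531 °P
AE = 259 − 259/1.017 = 4.3294 °P
RE = 0.1808·11.1531 + 0.8192·4.3294 = 5.5631 °P
Cal = (6.9·2.8547 + 4·(5.5631−0.1))·1.017·3.55

150.0103 kcal


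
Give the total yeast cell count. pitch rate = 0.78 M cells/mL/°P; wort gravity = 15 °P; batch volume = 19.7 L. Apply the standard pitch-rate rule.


cells (billions) = rate · V_L · °P
cells = 0.78 · 19.7 · 15

230.4900 billion cells


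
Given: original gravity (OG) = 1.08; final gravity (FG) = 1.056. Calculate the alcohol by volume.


ABV = (OG − FG) · 131.25
ABV = (1.08 − 1.056) · 131.25

3.1500 % ABV


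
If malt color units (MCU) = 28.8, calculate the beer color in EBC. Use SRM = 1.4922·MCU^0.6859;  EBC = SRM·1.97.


SRM = 1.4922·28.8^0.6859 = 14.9563
EBC = 14.9563·1.97

29.4639 EBC


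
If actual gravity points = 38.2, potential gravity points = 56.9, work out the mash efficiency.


efficiency = actual / potential × 100
efficiency = 38.2 / 56.9 × 100

67.1353 %


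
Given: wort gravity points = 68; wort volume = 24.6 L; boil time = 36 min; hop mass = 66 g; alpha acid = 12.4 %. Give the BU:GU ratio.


U = 1.65·0.000125^(GP/1000)·(1−e^(−0.04t))/4.15;  IBU = (α/100)·m·U·1000/V;  BU:GU = IBU/GP
U = 1.65·0.000125^(68/1000)·(1−e^(−0.04·36))/4.15 = 0.1647
IBU = (12.4/100)·66·0.1647·1000/24.6 = 54.7800
BU:GU = 54.7800/68

0.8056
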